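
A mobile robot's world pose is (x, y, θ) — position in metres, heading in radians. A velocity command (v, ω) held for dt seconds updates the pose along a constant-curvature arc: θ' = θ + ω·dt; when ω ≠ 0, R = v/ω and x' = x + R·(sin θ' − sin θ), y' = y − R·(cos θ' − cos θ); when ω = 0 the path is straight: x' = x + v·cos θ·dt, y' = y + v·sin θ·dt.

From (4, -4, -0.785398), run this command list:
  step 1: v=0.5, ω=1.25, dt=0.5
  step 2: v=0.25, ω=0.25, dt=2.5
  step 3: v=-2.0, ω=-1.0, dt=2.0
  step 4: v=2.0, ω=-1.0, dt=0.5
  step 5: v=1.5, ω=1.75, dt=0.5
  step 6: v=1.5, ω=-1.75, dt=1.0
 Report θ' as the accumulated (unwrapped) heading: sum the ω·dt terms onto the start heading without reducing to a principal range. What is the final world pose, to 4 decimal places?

(1.1119, -5.1709, -2.9104)

step 1: θ'=-0.1604 (R=0.4000) → pose (4.2190, -4.1120, -0.1604)
step 2: θ'=0.4646 (R=1.0000) → pose (4.8267, -4.0189, 0.4646)
step 3: θ'=-1.5354 (R=2.0000) → pose (1.9319, -2.3016, -1.5354)
step 4: θ'=-2.0354 (R=-2.0000) → pose (1.7211, -3.2686, -2.0354)
step 5: θ'=-1.1604 (R=0.8571) → pose (1.7014, -3.9946, -1.1604)
step 6: θ'=-2.9104 (R=-0.8571) → pose (1.1119, -5.1709, -2.9104)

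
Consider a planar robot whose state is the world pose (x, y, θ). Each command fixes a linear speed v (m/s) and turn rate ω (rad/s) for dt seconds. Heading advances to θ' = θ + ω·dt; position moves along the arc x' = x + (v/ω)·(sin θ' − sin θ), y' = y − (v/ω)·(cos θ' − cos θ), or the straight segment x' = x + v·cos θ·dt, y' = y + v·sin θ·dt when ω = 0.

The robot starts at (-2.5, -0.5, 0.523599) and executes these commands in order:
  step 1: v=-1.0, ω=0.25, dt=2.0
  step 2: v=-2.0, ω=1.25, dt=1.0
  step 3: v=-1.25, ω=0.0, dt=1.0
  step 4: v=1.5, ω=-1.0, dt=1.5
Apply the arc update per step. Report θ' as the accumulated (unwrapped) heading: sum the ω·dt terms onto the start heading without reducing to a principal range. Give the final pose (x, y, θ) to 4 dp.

step 1: θ'=1.0236 (R=-4.0000) → pose (-3.9159, -1.8829, 1.0236)
step 2: θ'=2.2736 (R=-1.6000) → pose (-3.7704, -3.7496, 2.2736)
step 3: θ'=2.2736 (straight) → pose (-2.9625, -4.7034, 2.2736)
step 4: θ'=0.7736 (R=-1.5000) → pose (-2.8660, -2.6607, 0.7736)

(-2.8660, -2.6607, 0.7736)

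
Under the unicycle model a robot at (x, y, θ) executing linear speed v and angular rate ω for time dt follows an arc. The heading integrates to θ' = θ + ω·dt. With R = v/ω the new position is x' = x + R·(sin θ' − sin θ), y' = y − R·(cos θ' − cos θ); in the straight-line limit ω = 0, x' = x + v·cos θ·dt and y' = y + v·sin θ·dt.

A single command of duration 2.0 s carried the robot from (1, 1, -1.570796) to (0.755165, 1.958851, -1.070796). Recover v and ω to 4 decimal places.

v = -0.5000, ω = 0.2500

Δθ = -1.070796 − -1.570796 = 0.500000
ω = Δθ/dt = 0.500000/2.0 = 0.2500
R = −Δy/(cos θ' − cos θ) = -2.0000
v = R·ω = -2.0000·0.2500 = -0.5000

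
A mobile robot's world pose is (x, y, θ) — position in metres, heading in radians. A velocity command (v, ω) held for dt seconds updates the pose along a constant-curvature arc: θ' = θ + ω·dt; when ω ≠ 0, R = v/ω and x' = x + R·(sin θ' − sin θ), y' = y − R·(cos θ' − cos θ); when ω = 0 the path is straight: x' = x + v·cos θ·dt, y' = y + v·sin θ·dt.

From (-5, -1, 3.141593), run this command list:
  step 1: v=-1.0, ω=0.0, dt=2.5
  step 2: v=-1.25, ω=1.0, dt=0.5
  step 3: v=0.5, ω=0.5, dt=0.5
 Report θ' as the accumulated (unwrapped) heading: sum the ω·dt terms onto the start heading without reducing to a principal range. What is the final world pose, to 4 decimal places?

step 1: θ'=3.1416 (straight) → pose (-2.5000, -1.0000, 3.1416)
step 2: θ'=3.6416 (R=-1.2500) → pose (-1.9007, -0.8470, 3.6416)
step 3: θ'=3.8916 (R=1.0000) → pose (-2.1029, -0.9929, 3.8916)

(-2.1029, -0.9929, 3.8916)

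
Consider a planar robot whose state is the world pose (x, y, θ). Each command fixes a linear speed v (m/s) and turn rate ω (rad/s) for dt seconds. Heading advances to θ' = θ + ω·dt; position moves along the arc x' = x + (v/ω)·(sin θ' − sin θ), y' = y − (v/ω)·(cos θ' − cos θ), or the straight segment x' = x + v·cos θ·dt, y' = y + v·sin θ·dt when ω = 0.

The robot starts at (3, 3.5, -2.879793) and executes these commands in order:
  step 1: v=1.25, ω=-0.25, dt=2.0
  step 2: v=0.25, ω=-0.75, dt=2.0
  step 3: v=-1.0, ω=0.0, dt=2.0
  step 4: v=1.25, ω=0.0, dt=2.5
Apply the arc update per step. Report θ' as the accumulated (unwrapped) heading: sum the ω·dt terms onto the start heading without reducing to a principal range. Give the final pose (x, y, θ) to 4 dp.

(0.4636, 4.9595, -4.8798)

step 1: θ'=-3.3798 (R=-5.0000) → pose (0.5261, 3.4708, -3.3798)
step 2: θ'=-4.8798 (R=-0.3333) → pose (0.2761, 3.8503, -4.8798)
step 3: θ'=-4.8798 (straight) → pose (-0.0571, 1.8782, -4.8798)
step 4: θ'=-4.8798 (straight) → pose (0.4636, 4.9595, -4.8798)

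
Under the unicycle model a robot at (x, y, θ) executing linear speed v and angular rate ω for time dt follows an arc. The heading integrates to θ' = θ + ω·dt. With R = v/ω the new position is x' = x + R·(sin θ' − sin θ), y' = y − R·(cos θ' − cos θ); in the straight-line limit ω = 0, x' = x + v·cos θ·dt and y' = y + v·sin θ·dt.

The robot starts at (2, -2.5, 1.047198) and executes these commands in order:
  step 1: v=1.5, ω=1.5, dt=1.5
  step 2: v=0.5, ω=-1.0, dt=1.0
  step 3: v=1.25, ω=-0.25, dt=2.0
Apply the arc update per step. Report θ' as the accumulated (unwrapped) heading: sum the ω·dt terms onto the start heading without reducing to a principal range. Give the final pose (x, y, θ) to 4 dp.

step 1: θ'=3.2972 (R=1.0000) → pose (0.9790, -1.0121, 3.2972)
step 2: θ'=2.2972 (R=-0.5000) → pose (0.5277, -0.8502, 2.2972)
step 3: θ'=1.7972 (R=-5.0000) → pose (-0.6068, 1.3483, 1.7972)

(-0.6068, 1.3483, 1.7972)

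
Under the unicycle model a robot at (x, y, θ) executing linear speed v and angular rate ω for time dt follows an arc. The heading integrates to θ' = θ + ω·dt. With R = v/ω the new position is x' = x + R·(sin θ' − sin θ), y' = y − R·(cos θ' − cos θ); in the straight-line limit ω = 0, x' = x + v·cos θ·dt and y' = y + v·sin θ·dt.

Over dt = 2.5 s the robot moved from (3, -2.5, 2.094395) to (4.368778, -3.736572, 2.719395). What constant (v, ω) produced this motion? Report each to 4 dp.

v = -0.7500, ω = 0.2500

Δθ = 2.719395 − 2.094395 = 0.625000
ω = Δθ/dt = 0.625000/2.5 = 0.2500
R = Δx/(sin θ' − sin θ) = -3.0000
v = R·ω = -3.0000·0.2500 = -0.7500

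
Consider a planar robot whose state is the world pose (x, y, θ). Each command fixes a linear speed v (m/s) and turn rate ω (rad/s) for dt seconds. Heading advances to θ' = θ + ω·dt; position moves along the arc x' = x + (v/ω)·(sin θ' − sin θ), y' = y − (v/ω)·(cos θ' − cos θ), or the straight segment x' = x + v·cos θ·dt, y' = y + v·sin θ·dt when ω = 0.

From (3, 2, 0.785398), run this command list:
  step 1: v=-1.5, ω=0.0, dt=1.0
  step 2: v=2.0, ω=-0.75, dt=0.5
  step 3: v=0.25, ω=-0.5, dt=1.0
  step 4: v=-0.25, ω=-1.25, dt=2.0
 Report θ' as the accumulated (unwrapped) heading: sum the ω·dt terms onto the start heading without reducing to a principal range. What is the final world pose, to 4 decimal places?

step 1: θ'=0.7854 (straight) → pose (1.9393, 0.9393, 0.7854)
step 2: θ'=0.4104 (R=-2.6667) → pose (2.7610, 1.4990, 0.4104)
step 3: θ'=-0.0896 (R=-0.5000) → pose (3.0053, 1.5385, -0.0896)
step 4: θ'=-2.5896 (R=0.2000) → pose (2.9183, 1.9080, -2.5896)

(2.9183, 1.9080, -2.5896)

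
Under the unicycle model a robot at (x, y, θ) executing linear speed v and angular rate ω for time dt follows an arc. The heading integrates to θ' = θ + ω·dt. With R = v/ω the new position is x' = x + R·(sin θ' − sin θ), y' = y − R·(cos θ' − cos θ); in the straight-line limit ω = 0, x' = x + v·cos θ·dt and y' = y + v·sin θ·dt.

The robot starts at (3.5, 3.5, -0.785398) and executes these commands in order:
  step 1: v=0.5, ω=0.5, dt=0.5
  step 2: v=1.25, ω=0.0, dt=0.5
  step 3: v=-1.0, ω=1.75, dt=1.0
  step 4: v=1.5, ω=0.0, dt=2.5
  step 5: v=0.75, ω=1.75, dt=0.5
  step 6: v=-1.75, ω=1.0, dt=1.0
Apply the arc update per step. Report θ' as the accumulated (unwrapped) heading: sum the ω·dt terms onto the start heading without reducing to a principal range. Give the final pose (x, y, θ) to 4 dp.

step 1: θ'=-0.5354 (R=1.0000) → pose (3.6969, 3.3470, -0.5354)
step 2: θ'=-0.5354 (straight) → pose (4.2345, 3.0282, -0.5354)
step 3: θ'=1.2146 (R=-0.5714) → pose (3.4074, 2.7360, 1.2146)
step 4: θ'=1.2146 (straight) → pose (4.7150, 6.2506, 1.2146)
step 5: θ'=2.0896 (R=0.4286) → pose (4.6855, 6.6125, 2.0896)
step 6: θ'=3.0896 (R=-1.7500) → pose (6.1143, 5.7326, 3.0896)

(6.1143, 5.7326, 3.0896)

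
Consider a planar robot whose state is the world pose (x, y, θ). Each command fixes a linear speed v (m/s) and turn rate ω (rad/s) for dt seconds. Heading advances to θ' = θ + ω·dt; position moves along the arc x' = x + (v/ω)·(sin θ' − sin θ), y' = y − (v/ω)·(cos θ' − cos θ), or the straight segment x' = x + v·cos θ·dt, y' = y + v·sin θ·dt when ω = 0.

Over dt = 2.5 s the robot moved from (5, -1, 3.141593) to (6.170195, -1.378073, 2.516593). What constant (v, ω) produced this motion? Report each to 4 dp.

v = -0.5000, ω = -0.2500

Δθ = 2.516593 − 3.141593 = -0.625000
ω = Δθ/dt = -0.625000/2.5 = -0.2500
R = Δx/(sin θ' − sin θ) = 2.0000
v = R·ω = 2.0000·-0.2500 = -0.5000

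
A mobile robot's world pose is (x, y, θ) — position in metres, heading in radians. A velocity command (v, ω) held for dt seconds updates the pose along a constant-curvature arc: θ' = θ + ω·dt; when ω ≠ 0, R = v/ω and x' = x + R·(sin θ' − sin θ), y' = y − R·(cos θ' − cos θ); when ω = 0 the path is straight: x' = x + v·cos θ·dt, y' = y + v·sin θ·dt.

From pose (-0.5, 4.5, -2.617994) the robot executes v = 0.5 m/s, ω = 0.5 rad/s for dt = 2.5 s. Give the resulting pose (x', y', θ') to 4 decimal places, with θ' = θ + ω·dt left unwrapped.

(-0.9795, 3.4326, -1.3680)

θ' = -2.6180 + 0.5·2.5 = -1.3680
R = v/ω = 0.5/0.5 = 1.0000
x' = -0.5 + 1.0000·(sin -1.3680 − sin -2.6180) = -0.9795
y' = 4.5 − 1.0000·(cos -1.3680 − cos -2.6180) = 3.4326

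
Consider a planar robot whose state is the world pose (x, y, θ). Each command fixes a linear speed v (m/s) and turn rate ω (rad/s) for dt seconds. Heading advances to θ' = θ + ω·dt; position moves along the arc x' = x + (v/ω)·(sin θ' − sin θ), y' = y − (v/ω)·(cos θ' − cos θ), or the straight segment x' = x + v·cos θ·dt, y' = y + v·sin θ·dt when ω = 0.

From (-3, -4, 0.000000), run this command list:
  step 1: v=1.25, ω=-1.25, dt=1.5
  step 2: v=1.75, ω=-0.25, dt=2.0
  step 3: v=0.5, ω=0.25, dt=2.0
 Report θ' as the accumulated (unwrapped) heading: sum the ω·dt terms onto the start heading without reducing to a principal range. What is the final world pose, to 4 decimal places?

step 1: θ'=-1.8750 (R=-1.0000) → pose (-2.0459, -5.2995, -1.8750)
step 2: θ'=-2.3750 (R=-7.0000) → pose (-3.8687, -8.2447, -2.3750)
step 3: θ'=-1.8750 (R=2.0000) → pose (-4.3895, -9.0862, -1.8750)

(-4.3895, -9.0862, -1.8750)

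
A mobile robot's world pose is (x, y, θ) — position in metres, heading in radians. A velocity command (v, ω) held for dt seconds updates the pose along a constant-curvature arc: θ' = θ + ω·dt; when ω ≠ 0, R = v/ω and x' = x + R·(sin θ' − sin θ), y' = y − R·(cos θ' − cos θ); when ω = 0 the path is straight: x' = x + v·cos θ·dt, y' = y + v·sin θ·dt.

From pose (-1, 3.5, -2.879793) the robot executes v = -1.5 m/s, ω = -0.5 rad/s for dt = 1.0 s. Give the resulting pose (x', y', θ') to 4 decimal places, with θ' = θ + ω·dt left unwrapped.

θ' = -2.8798 + -0.5·1.0 = -3.3798
R = v/ω = -1.5/-0.5 = 3.0000
x' = -1 + 3.0000·(sin -3.3798 − sin -2.8798) = 0.4843
y' = 3.5 − 3.0000·(cos -3.3798 − cos -2.8798) = 3.5175

(0.4843, 3.5175, -3.3798)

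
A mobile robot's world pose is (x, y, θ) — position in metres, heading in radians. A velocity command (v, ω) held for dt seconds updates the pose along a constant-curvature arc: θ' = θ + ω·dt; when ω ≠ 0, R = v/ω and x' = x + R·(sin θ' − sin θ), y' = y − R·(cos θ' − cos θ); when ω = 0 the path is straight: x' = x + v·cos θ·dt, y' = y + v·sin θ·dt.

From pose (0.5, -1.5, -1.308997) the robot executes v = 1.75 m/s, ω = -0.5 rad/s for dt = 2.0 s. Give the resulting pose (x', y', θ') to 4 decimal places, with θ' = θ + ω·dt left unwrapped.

(-0.2919, -4.7612, -2.3090)

θ' = -1.3090 + -0.5·2.0 = -2.3090
R = v/ω = 1.75/-0.5 = -3.5000
x' = 0.5 + -3.5000·(sin -2.3090 − sin -1.3090) = -0.2919
y' = -1.5 − -3.5000·(cos -2.3090 − cos -1.3090) = -4.7612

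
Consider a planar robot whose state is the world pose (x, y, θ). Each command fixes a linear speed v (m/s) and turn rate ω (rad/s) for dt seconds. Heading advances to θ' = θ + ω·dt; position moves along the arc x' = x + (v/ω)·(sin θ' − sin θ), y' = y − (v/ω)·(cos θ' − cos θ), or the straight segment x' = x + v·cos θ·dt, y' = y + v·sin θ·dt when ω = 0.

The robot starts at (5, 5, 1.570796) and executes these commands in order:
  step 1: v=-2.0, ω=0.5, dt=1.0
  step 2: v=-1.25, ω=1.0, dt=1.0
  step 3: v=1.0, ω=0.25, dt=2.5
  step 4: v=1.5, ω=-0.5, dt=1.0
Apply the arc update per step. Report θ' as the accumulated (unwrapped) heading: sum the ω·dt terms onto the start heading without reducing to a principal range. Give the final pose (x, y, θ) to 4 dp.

step 1: θ'=2.0708 (R=-4.0000) → pose (5.4897, 3.0823, 2.0708)
step 2: θ'=3.0708 (R=-1.2500) → pose (6.4982, 2.4347, 3.0708)
step 3: θ'=3.6958 (R=4.0000) → pose (4.1102, 1.8460, 3.6958)
step 4: θ'=3.1958 (R=-3.0000) → pose (2.6939, 1.4014, 3.1958)

(2.6939, 1.4014, 3.1958)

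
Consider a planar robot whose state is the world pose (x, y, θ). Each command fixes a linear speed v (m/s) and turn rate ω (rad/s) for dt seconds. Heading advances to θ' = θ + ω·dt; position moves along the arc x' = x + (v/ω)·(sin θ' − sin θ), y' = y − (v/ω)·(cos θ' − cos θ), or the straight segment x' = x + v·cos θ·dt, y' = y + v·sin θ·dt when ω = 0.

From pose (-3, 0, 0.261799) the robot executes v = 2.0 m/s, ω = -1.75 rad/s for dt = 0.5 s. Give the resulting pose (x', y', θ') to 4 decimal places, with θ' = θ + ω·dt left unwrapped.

(-2.0465, -0.1693, -0.6132)

θ' = 0.2618 + -1.75·0.5 = -0.6132
R = v/ω = 2.0/-1.75 = -1.1429
x' = -3 + -1.1429·(sin -0.6132 − sin 0.2618) = -2.0465
y' = 0 − -1.1429·(cos -0.6132 − cos 0.2618) = -0.1693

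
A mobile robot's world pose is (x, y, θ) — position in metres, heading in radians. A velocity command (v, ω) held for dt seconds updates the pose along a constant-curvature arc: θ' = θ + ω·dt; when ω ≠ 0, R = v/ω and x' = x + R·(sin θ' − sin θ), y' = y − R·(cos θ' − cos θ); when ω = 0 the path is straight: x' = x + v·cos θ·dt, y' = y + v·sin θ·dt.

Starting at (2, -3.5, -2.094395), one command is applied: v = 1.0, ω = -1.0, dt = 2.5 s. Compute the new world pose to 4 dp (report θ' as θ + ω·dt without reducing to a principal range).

θ' = -2.0944 + -1.0·2.5 = -4.5944
R = v/ω = 1.0/-1.0 = -1.0000
x' = 2 + -1.0000·(sin -4.5944 − sin -2.0944) = 0.1409
y' = -3.5 − -1.0000·(cos -4.5944 − cos -2.0944) = -3.1177

(0.1409, -3.1177, -4.5944)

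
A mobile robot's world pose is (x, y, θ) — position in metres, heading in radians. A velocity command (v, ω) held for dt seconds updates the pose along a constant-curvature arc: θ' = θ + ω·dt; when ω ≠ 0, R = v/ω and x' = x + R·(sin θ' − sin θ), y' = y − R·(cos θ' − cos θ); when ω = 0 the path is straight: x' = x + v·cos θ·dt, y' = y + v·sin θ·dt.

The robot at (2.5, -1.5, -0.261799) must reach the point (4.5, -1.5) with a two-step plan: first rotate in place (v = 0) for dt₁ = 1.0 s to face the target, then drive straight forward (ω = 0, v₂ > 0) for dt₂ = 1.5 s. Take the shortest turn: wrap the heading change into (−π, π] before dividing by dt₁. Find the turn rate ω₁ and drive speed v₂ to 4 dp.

heading to target = atan2(-1.5−-1.5, 4.5−2.5) = 0.0000
Δθ = wrap(0.0000 − -0.2618) = 0.2618; ω₁ = Δθ/dt₁ = 0.2618
distance = √((4.5−2.5)² + (-1.5−-1.5)²) = 2.0000; v₂ = distance/dt₂ = 1.3333

ω₁ = 0.2618, v₂ = 1.3333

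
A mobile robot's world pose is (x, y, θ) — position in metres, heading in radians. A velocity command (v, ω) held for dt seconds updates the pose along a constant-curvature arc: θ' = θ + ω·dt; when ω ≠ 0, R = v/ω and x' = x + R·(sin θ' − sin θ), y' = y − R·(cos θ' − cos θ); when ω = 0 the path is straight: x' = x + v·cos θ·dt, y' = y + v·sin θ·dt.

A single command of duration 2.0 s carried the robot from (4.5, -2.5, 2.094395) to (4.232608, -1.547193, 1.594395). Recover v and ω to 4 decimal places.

v = 0.5000, ω = -0.2500

Δθ = 1.594395 − 2.094395 = -0.500000
ω = Δθ/dt = -0.500000/2.0 = -0.2500
R = −Δy/(cos θ' − cos θ) = -2.0000
v = R·ω = -2.0000·-0.2500 = 0.5000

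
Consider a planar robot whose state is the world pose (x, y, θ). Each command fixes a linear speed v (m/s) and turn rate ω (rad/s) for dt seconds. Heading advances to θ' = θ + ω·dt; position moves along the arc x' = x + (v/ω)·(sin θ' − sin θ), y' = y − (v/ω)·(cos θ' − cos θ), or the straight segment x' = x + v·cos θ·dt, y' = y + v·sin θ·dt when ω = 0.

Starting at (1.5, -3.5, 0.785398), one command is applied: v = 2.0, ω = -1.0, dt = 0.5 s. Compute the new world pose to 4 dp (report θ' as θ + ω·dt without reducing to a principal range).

(2.3511, -2.9951, 0.2854)

θ' = 0.7854 + -1.0·0.5 = 0.2854
R = v/ω = 2.0/-1.0 = -2.0000
x' = 1.5 + -2.0000·(sin 0.2854 − sin 0.7854) = 2.3511
y' = -3.5 − -2.0000·(cos 0.2854 − cos 0.7854) = -2.9951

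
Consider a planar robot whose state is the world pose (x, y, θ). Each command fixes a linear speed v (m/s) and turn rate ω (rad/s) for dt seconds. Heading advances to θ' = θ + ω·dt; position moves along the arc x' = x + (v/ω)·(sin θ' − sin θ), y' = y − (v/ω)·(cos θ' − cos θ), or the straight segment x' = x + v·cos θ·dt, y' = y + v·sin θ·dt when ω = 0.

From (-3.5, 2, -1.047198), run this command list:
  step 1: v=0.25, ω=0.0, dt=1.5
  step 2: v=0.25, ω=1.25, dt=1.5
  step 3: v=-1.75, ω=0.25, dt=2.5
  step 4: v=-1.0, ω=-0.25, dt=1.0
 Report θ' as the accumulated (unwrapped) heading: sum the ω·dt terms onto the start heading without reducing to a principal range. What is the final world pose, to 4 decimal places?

step 1: θ'=-1.0472 (straight) → pose (-3.3125, 1.6752, -1.0472)
step 2: θ'=0.8278 (R=0.2000) → pose (-2.9920, 1.6399, 0.8278)
step 3: θ'=1.4528 (R=-7.0000) → pose (-4.7882, -2.2715, 1.4528)
step 4: θ'=1.2028 (R=4.0000) → pose (-5.0282, -3.2396, 1.2028)

(-5.0282, -3.2396, 1.2028)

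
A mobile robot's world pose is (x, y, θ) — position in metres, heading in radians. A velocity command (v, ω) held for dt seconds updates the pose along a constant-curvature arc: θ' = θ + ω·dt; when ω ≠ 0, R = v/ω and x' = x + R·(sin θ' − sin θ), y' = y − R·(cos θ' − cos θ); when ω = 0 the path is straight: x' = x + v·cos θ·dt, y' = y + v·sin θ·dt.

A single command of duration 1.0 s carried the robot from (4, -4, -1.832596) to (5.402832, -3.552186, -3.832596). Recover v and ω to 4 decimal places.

v = -1.7500, ω = -2.0000

Δθ = -3.832596 − -1.832596 = -2.000000
ω = Δθ/dt = -2.000000/1.0 = -2.0000
R = Δx/(sin θ' − sin θ) = 0.8750
v = R·ω = 0.8750·-2.0000 = -1.7500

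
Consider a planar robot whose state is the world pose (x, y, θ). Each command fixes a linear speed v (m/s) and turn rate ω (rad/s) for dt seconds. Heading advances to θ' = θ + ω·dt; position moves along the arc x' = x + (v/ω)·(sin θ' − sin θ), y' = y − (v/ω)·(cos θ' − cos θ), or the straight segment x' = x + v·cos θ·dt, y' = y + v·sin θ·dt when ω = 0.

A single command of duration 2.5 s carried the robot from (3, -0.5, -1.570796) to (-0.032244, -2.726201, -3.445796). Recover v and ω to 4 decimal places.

Δθ = -3.445796 − -1.570796 = -1.875000
ω = Δθ/dt = -1.875000/2.5 = -0.7500
R = Δx/(sin θ' − sin θ) = -2.3333
v = R·ω = -2.3333·-0.7500 = 1.7500

v = 1.7500, ω = -0.7500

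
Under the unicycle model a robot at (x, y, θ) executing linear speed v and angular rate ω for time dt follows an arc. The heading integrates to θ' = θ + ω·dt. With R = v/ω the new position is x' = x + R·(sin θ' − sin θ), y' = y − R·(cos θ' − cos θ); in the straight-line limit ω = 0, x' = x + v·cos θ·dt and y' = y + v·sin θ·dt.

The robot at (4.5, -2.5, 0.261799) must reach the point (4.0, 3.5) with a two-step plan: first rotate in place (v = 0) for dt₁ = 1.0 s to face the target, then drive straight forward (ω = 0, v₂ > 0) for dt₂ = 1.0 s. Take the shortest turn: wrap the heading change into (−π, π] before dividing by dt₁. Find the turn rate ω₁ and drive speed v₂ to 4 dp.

heading to target = atan2(3.5−-2.5, 4−4.5) = 1.6539
Δθ = wrap(1.6539 − 0.2618) = 1.3921; ω₁ = Δθ/dt₁ = 1.3921
distance = √((4−4.5)² + (3.5−-2.5)²) = 6.0208; v₂ = distance/dt₂ = 6.0208

ω₁ = 1.3921, v₂ = 6.0208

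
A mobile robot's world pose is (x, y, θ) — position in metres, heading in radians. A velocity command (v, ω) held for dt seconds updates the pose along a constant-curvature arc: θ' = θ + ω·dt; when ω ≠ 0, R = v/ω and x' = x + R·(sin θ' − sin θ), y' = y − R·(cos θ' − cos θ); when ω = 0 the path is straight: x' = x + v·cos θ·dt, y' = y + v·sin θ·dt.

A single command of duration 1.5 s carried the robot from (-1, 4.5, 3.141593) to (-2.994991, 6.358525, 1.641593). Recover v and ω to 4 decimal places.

Δθ = 1.641593 − 3.141593 = -1.500000
ω = Δθ/dt = -1.500000/1.5 = -1.0000
R = Δx/(sin θ' − sin θ) = -2.0000
v = R·ω = -2.0000·-1.0000 = 2.0000

v = 2.0000, ω = -1.0000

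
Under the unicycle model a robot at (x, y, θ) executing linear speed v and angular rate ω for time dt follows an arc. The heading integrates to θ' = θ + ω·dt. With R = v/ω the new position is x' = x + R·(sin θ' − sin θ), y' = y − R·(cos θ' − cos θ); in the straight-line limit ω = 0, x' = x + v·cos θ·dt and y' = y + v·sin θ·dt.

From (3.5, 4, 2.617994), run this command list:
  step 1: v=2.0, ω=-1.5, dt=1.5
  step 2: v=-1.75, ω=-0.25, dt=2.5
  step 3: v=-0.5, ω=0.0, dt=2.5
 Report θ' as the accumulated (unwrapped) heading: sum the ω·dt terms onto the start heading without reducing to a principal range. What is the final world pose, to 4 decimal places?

(-1.8195, 6.4778, -0.2570)

step 1: θ'=0.3680 (R=-1.3333) → pose (3.6870, 6.3988, 0.3680)
step 2: θ'=-0.2570 (R=7.0000) → pose (-0.6105, 6.1600, -0.2570)
step 3: θ'=-0.2570 (straight) → pose (-1.8195, 6.4778, -0.2570)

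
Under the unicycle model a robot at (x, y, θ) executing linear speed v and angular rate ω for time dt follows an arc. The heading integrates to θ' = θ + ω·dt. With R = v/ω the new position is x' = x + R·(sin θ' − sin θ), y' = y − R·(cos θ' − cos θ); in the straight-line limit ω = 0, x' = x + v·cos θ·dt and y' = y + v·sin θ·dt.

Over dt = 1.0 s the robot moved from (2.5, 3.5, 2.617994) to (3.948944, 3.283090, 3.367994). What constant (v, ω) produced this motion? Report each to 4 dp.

v = -1.5000, ω = 0.7500

Δθ = 3.367994 − 2.617994 = 0.750000
ω = Δθ/dt = 0.750000/1.0 = 0.7500
R = Δx/(sin θ' − sin θ) = -2.0000
v = R·ω = -2.0000·0.7500 = -1.5000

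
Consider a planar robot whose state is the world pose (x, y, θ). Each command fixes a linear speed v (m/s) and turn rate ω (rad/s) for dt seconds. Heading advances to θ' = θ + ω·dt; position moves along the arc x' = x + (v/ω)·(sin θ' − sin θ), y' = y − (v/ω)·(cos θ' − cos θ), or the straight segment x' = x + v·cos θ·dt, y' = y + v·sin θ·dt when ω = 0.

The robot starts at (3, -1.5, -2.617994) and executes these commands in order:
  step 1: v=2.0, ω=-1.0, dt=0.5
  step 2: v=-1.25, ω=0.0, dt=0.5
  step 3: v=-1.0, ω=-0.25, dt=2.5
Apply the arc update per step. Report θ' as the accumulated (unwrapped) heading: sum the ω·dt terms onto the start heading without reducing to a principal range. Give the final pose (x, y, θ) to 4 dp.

step 1: θ'=-3.1180 (R=-2.0000) → pose (2.0472, -1.7674, -3.1180)
step 2: θ'=-3.1180 (straight) → pose (2.6720, -1.7526, -3.1180)
step 3: θ'=-3.7430 (R=4.0000) → pose (5.0296, -2.4534, -3.7430)

(5.0296, -2.4534, -3.7430)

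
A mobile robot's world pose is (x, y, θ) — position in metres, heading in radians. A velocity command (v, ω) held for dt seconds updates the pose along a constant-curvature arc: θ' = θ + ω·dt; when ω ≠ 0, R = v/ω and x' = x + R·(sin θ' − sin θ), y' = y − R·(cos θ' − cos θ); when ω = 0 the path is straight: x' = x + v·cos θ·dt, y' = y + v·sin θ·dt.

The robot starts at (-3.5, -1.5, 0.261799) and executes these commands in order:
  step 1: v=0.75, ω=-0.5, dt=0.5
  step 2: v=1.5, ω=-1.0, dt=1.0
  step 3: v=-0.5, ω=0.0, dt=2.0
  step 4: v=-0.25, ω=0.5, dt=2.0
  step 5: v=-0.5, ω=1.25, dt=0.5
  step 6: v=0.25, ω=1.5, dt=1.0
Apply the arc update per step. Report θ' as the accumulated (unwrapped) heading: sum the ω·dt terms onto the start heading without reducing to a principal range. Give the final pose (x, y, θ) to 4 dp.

(-3.0244, -0.9187, 2.1368)

step 1: θ'=0.0118 (R=-1.5000) → pose (-3.1295, -1.4490, 0.0118)
step 2: θ'=-0.9882 (R=-1.5000) → pose (-1.8592, -2.1236, -0.9882)
step 3: θ'=-0.9882 (straight) → pose (-2.4094, -1.2886, -0.9882)
step 4: θ'=0.0118 (R=-0.5000) → pose (-2.8328, -1.0637, 0.0118)
step 5: θ'=0.6368 (R=-0.4000) → pose (-3.0660, -1.1421, 0.6368)
step 6: θ'=2.1368 (R=0.1667) → pose (-3.0244, -0.9187, 2.1368)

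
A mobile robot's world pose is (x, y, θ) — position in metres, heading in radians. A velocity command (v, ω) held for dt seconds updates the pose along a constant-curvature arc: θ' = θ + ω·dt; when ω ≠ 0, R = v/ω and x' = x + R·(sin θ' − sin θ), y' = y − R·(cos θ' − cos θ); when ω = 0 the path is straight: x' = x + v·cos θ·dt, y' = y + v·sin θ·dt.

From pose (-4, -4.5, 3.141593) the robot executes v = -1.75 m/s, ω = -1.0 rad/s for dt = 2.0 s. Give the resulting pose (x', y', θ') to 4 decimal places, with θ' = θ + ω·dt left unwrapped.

θ' = 3.1416 + -1.0·2.0 = 1.1416
R = v/ω = -1.75/-1.0 = 1.7500
x' = -4 + 1.7500·(sin 1.1416 − sin 3.1416) = -2.4087
y' = -4.5 − 1.7500·(cos 1.1416 − cos 3.1416) = -6.9783

(-2.4087, -6.9783, 1.1416)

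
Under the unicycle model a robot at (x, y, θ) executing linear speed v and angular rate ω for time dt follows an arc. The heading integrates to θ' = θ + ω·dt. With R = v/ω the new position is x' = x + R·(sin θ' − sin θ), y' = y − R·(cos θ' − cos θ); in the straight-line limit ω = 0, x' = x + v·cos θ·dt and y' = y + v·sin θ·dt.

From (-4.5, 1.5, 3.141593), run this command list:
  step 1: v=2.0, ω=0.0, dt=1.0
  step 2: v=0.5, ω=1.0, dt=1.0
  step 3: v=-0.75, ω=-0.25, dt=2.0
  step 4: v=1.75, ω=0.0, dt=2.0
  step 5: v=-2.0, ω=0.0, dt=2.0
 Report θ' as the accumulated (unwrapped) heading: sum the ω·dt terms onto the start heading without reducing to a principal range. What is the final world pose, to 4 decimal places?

step 1: θ'=3.1416 (straight) → pose (-6.5000, 1.5000, 3.1416)
step 2: θ'=4.1416 (R=0.5000) → pose (-6.9207, 1.2702, 4.1416)
step 3: θ'=3.6416 (R=3.0000) → pose (-5.8346, 2.2820, 3.6416)
step 4: θ'=3.6416 (straight) → pose (-8.9061, 0.6040, 3.6416)
step 5: θ'=3.6416 (straight) → pose (-5.3958, 2.5217, 3.6416)

(-5.3958, 2.5217, 3.6416)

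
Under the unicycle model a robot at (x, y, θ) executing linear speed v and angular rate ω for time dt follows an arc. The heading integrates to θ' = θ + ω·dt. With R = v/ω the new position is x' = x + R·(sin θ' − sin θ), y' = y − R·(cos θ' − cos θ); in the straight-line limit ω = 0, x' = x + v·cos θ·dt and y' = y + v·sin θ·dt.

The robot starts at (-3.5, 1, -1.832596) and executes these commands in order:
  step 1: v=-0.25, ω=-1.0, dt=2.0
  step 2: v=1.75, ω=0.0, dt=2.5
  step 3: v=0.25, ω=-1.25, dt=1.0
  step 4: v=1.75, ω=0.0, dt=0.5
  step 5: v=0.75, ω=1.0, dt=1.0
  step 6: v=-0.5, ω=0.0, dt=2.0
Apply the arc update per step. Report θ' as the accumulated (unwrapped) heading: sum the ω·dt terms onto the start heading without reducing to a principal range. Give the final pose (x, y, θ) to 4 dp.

(-5.7171, 4.8633, -4.0826)

step 1: θ'=-3.8326 (R=0.2500) → pose (-3.0992, 1.1279, -3.8326)
step 2: θ'=-3.8326 (straight) → pose (-6.4706, 3.9162, -3.8326)
step 3: θ'=-5.0826 (R=-0.2000) → pose (-6.5296, 4.1427, -5.0826)
step 4: θ'=-5.0826 (straight) → pose (-6.2130, 4.9584, -5.0826)
step 5: θ'=-4.0826 (R=0.7500) → pose (-6.3061, 5.6715, -4.0826)
step 6: θ'=-4.0826 (straight) → pose (-5.7171, 4.8633, -4.0826)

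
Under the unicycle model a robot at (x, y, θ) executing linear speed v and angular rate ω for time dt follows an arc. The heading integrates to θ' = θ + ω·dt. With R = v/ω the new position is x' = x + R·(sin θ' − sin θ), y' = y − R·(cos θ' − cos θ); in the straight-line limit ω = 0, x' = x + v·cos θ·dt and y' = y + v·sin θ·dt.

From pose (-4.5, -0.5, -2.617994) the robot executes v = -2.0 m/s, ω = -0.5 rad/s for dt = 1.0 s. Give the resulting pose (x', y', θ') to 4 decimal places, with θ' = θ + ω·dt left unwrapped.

(-2.5944, 0.0348, -3.1180)

θ' = -2.6180 + -0.5·1.0 = -3.1180
R = v/ω = -2.0/-0.5 = 4.0000
x' = -4.5 + 4.0000·(sin -3.1180 − sin -2.6180) = -2.5944
y' = -0.5 − 4.0000·(cos -3.1180 − cos -2.6180) = 0.0348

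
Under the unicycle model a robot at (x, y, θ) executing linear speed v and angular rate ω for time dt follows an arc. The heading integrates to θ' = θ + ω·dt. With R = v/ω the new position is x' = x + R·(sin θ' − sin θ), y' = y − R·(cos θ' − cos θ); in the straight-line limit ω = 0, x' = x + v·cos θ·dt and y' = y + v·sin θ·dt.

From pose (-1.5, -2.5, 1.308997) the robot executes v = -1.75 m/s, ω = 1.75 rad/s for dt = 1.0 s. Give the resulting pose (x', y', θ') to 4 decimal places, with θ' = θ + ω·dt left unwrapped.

(-0.6166, -3.7554, 3.0590)

θ' = 1.3090 + 1.75·1.0 = 3.0590
R = v/ω = -1.75/1.75 = -1.0000
x' = -1.5 + -1.0000·(sin 3.0590 − sin 1.3090) = -0.6166
y' = -2.5 − -1.0000·(cos 3.0590 − cos 1.3090) = -3.7554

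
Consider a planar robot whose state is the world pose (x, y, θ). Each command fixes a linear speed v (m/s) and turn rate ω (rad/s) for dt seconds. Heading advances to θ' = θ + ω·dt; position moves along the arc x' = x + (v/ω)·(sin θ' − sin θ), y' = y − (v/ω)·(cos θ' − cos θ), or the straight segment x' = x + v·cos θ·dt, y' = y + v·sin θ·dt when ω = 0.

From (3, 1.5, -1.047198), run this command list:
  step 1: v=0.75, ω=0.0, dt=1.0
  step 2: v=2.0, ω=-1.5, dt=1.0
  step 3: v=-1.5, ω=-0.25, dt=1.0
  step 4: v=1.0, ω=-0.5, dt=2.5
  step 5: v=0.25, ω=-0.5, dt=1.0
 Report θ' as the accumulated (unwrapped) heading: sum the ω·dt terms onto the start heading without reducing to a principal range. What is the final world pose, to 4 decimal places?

(1.9526, 0.6304, -4.5472)

step 1: θ'=-1.0472 (straight) → pose (3.3750, 0.8505, -1.0472)
step 2: θ'=-2.5472 (R=-1.3333) → pose (2.9670, -0.9208, -2.5472)
step 3: θ'=-2.7972 (R=6.0000) → pose (4.3013, -0.2441, -2.7972)
step 4: θ'=-4.0472 (R=-2.0000) → pose (2.0524, 0.4041, -4.0472)
step 5: θ'=-4.5472 (R=-0.5000) → pose (1.9526, 0.6304, -4.5472)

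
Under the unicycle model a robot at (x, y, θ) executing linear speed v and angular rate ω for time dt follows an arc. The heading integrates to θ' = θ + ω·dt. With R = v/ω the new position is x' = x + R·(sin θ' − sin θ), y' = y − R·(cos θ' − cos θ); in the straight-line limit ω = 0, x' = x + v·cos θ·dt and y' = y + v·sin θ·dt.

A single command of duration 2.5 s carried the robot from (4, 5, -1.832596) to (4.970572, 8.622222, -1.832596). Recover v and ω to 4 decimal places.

Δθ = -1.832596 − -1.832596 = 0.000000
ω = Δθ/dt = 0.000000/2.5 = 0.0000
ω = 0 → v = (Δx·cos θ + Δy·sin θ)/dt = -1.5000

v = -1.5000, ω = 0.0000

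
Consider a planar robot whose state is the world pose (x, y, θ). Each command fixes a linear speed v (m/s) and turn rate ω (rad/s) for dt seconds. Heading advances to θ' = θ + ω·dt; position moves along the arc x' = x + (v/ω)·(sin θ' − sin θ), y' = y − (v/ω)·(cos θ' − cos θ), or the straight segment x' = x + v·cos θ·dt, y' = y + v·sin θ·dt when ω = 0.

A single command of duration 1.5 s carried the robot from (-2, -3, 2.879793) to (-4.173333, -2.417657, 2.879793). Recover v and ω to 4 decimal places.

Δθ = 2.879793 − 2.879793 = 0.000000
ω = Δθ/dt = 0.000000/1.5 = 0.0000
ω = 0 → v = (Δx·cos θ + Δy·sin θ)/dt = 1.5000

v = 1.5000, ω = 0.0000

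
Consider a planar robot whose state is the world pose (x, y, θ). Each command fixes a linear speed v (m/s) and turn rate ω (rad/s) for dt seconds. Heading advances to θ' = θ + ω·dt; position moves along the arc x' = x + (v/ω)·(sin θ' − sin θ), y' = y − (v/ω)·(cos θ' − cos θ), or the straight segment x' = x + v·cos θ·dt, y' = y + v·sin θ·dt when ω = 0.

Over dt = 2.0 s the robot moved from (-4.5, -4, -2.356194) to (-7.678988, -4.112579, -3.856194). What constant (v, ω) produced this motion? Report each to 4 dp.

Δθ = -3.856194 − -2.356194 = -1.500000
ω = Δθ/dt = -1.500000/2.0 = -0.7500
R = Δx/(sin θ' − sin θ) = -2.3333
v = R·ω = -2.3333·-0.7500 = 1.7500

v = 1.7500, ω = -0.7500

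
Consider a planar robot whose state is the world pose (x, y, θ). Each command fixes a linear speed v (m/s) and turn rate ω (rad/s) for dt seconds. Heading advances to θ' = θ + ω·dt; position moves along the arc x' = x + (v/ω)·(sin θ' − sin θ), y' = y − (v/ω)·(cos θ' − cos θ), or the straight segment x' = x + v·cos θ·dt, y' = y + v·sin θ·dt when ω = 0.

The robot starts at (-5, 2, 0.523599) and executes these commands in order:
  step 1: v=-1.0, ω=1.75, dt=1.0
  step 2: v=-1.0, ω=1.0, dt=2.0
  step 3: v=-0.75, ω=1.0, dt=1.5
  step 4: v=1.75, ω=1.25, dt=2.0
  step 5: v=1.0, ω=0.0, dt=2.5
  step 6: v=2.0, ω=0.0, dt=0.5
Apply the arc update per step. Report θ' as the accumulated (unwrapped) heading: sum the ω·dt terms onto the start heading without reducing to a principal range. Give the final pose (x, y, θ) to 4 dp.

step 1: θ'=2.2736 (R=-0.5714) → pose (-5.1503, 1.1358, 2.2736)
step 2: θ'=4.2736 (R=-1.0000) → pose (-3.4820, 1.3573, 4.2736)
step 3: θ'=5.7736 (R=-0.7500) → pose (-3.7951, 2.3306, 5.7736)
step 4: θ'=8.2736 (R=1.4000) → pose (-1.8336, 4.1231, 8.2736)
step 5: θ'=8.2736 (straight) → pose (-2.8521, 6.4063, 8.2736)
step 6: θ'=8.2736 (straight) → pose (-3.2595, 7.3195, 8.2736)

(-3.2595, 7.3195, 8.2736)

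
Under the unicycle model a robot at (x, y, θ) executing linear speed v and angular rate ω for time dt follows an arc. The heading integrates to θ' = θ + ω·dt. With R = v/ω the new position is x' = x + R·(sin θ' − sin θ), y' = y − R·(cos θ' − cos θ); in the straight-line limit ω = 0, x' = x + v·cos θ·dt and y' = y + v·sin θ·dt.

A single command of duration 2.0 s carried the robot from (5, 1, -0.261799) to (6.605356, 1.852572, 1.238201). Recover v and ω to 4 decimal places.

v = 1.0000, ω = 0.7500

Δθ = 1.238201 − -0.261799 = 1.500000
ω = Δθ/dt = 1.500000/2.0 = 0.7500
R = Δx/(sin θ' − sin θ) = 1.3333
v = R·ω = 1.3333·0.7500 = 1.0000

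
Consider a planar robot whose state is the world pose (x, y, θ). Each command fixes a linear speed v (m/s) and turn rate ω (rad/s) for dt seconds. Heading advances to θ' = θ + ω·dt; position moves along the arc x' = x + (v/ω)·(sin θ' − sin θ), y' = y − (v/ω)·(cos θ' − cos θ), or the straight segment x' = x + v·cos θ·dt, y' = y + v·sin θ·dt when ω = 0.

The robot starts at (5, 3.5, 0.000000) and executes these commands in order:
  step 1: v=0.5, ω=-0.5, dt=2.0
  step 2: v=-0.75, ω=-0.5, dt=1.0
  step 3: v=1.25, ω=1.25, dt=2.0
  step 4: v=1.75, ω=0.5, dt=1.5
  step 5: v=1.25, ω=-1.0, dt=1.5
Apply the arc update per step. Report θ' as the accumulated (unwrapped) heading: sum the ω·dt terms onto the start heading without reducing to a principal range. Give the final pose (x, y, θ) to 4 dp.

(8.8659, 7.2240, 0.2500)

step 1: θ'=-1.0000 (R=-1.0000) → pose (5.8415, 3.0403, -1.0000)
step 2: θ'=-1.5000 (R=1.5000) → pose (5.6074, 3.7446, -1.5000)
step 3: θ'=1.0000 (R=1.0000) → pose (7.4464, 3.2751, 1.0000)
step 4: θ'=1.7500 (R=3.5000) → pose (7.9452, 5.7900, 1.7500)
step 5: θ'=0.2500 (R=-1.2500) → pose (8.8659, 7.2240, 0.2500)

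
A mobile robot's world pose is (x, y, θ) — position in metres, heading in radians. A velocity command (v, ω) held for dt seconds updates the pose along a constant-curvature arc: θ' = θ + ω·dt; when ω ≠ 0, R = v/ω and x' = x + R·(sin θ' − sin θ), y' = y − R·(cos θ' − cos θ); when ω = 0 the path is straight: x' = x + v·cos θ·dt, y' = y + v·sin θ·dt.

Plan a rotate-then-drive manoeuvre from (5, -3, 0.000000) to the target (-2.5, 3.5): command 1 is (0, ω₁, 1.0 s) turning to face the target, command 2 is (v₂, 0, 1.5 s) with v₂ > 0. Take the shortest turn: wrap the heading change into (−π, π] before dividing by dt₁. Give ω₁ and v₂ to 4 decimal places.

ω₁ = 2.4275, v₂ = 6.6165

heading to target = atan2(3.5−-3, -2.5−5) = 2.4275
Δθ = wrap(2.4275 − 0.0000) = 2.4275; ω₁ = Δθ/dt₁ = 2.4275
distance = √((-2.5−5)² + (3.5−-3)²) = 9.9247; v₂ = distance/dt₂ = 6.6165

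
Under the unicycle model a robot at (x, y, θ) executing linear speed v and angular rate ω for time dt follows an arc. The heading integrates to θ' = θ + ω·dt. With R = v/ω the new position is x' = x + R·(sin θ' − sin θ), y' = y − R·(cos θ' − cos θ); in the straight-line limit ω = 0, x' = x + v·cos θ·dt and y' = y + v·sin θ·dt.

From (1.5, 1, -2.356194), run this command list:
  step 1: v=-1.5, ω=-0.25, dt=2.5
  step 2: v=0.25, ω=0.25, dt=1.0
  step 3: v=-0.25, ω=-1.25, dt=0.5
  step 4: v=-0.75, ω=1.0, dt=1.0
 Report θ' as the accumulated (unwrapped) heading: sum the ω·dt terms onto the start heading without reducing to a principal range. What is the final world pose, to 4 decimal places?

(5.3575, 2.8246, -2.3562)

step 1: θ'=-2.9812 (R=6.0000) → pose (4.7844, 2.6803, -2.9812)
step 2: θ'=-2.7312 (R=1.0000) → pose (4.5451, 2.6101, -2.7312)
step 3: θ'=-3.3562 (R=0.2000) → pose (4.6675, 2.6222, -3.3562)
step 4: θ'=-2.3562 (R=-0.7500) → pose (5.3575, 2.8246, -2.3562)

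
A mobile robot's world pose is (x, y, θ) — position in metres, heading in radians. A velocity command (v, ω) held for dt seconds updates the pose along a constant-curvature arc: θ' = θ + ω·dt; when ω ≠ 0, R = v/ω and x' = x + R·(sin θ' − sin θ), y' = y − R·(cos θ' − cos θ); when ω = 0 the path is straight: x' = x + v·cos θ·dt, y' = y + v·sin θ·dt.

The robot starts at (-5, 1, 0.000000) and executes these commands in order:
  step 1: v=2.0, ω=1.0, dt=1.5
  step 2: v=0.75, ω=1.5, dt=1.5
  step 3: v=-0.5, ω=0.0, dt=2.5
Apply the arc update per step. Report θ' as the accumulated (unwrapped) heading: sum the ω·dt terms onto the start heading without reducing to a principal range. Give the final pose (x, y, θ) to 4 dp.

step 1: θ'=1.5000 (R=2.0000) → pose (-3.0050, 2.8585, 1.5000)
step 2: θ'=3.7500 (R=0.5000) → pose (-3.7895, 3.3042, 3.7500)
step 3: θ'=3.7500 (straight) → pose (-2.7638, 4.0186, 3.7500)

(-2.7638, 4.0186, 3.7500)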